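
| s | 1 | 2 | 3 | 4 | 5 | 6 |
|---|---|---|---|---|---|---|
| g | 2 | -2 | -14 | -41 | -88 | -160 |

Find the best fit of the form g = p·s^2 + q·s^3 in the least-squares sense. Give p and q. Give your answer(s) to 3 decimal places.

XᵀX·[p, q]ᵀ = Xᵀg reads: 2275·p + 12201·q = -8748;  12201·p + 67171·q = -48576.
det = 2275·67171 − 12201² = 3949624.
p = ((-8748)·67171 − 12201·(-48576))/3949624 = 1265967/987406; q = (2275·(-48576) − 12201·(-8748))/3949624 = -134859/141058.

p = 1.282, q = -0.956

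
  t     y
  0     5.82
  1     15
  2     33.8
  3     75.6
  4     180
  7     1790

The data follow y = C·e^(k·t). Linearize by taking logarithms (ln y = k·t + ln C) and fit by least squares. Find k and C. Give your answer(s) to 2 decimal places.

Let Y = ln y. Fitting Y = k·t + ln C by least squares:
Σt = 17.0000, Σ(t)² = 79.0000, Σln y = 24.9982, Σt·ln y = 95.9270.
Equations: 79.0000·k + 17.0000·ln C = 95.9270;  17.0000·k + 6·ln C = 24.9982.
Slope k = (n·Σt·ln y − Σt·Σln y)/(n·Σ(t)² − (Σt)²) = (6·95.9270 − 17.0000·24.9982)/185.0000 = 0.81401; ln C = (Σln y − k·Σt)/n = 1.85999, so C = exp(1.85999) = 6.42370.

k = 0.81, C = 6.42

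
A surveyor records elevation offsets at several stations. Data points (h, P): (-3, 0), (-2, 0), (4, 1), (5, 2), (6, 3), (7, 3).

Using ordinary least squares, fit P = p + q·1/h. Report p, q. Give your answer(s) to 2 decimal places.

AᵀA·[p, q]ᵀ = AᵀP reads: 6·p + (-31/420)·q = 9;  (-31/420)·p + (90281/176400)·q = 221/140.
(Σ1 = 6, Σ1/h = -31/420, Σ1/h·1/h = 90281/176400, ΣP = 9, Σ1/h·P = 221/140.)
Eliminating q: (90281/176400)·(row 1) − (-31/420)·(row 2) gives (21629/7056)·p = (90281/176400)·9 − (-31/420)·(221/140) = 138847/29400, so p = 19374/12575.
Then q = ((221/140) − (-31/420)·(19374/12575))/(90281/176400) = 8316/2515.

p = 1.54, q = 3.31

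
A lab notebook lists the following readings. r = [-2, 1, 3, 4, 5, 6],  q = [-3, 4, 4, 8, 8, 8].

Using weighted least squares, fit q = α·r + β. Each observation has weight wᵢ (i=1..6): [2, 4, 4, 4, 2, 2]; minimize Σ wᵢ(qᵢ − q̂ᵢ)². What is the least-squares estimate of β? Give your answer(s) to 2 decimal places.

MᵀWM·[α, β]ᵀ = MᵀWq reads: 234·α + 50·β = 380;  50·α + 18·β = 90.
(Σwᵢ·r·r = 234, Σwᵢ·r = 50, Σwᵢ·1 = 18, Σwᵢ·r·q = 380, Σwᵢ·q = 90.)
Eliminating β: 18·(row 1) − 50·(row 2) gives 1712·α = 18·380 − 50·90 = 2340, so α = 585/428.
Then β = (90 − 50·(585/428))/18 = 515/428.

β = 1.20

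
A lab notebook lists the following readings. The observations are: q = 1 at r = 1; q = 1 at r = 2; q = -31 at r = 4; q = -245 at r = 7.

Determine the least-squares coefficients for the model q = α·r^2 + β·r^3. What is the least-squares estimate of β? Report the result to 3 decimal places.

AᵀA·[α, β]ᵀ = Aᵀq reads: 2674·α + 17864·β = -12496;  17864·α + 121810·β = -86010.
Eliminating β: 121810·(row 1) − 17864·(row 2) gives 6597444·α = 121810·(-12496) − 17864·(-86010) = 14344880, so α = 3586220/1649361.
Then β = ((-86010) − 17864·(3586220/1649361))/121810 = -241507/235623.

β = -1.025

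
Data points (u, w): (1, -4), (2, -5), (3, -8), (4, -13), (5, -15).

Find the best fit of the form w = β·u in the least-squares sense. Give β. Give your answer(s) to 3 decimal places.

Setting ∂/∂β … = 0 gives: 55·β = -165.
β = (-165)/55 = -3.

β = -3.000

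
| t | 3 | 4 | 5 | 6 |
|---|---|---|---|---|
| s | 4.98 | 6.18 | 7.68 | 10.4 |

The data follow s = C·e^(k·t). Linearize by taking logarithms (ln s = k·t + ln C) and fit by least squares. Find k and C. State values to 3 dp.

k = 0.243, C = 2.363

Taking logs, ln s = k·t + ln C, so regress ln s on t.
Over the data: Σt = 18.0000, Σ(t)² = 86.0000, Σln s = 7.8072, Σt·ln s = 36.3455.
Normal system: [[86.0000, 18.0000]; [18.0000, 4]]·[k, ln C]ᵀ = [36.3455, 7.8072]ᵀ.
Slope k = (n·Σt·ln s − Σt·Σln s)/(n·Σ(t)² − (Σt)²) = (4·36.3455 − 18.0000·7.8072)/20.0000 = 0.24264; ln C = (Σln s − k·Σt)/n = 0.85990, so C = exp(0.85990) = 2.36293.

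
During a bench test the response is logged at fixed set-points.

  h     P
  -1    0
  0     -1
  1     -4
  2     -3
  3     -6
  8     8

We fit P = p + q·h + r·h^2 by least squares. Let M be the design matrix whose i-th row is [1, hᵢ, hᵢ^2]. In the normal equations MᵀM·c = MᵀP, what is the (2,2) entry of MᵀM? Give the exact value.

79

Row 2 ↔ basis h, column 2 ↔ basis h, so (MᵀM)_{2,2} = Σᵢ (h)·(h) = (-1)·(-1) + (0)·(0) + (1)·(1) + (2)·(2) + (3)·(3) + (8)·(8) = 79.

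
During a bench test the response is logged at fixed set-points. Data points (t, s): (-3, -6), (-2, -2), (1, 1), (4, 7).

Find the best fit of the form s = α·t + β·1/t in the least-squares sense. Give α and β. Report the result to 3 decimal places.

α = 1.857, β = -1.179

With design matrix M, MᵀM = [[30, 4]; [4, 205/144]] and Mᵀs = [51, 23/4]ᵀ.
Eliminating β: (205/144)·(row 1) − 4·(row 2) gives (641/24)·α = (205/144)·51 − 4·(23/4) = 2381/48, so α = 2381/1282.
Then β = ((23/4) − 4·(2381/1282))/(205/144) = -756/641.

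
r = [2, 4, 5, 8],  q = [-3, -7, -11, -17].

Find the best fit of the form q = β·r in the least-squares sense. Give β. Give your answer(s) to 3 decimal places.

The normal equations are: 109·β = -225.
(Σr·r = 109, Σr·q = -225.)
β = (-225)/109 = -2.06422.

β = -2.064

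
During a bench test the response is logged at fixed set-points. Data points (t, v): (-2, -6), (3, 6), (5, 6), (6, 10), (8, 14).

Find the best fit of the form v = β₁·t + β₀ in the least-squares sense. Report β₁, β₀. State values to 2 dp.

β₁ = 1.93, β₀ = -1.72

Compute the Gram sums: Σt·t = 138, Σt = 20, Σ1 = 5.
Right-hand side: Σt·v = 232, Σv = 30.
Determinant 138·5 − 20² = 290.
β₁ = (232·5 − 20·30)/290 = 56/29; β₀ = (138·30 − 20·232)/290 = -50/29.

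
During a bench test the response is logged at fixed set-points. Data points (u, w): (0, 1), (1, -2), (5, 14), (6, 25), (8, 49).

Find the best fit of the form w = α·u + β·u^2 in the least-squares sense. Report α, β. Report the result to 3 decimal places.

α = -2.520, β = 1.086

The normal equations are: 126·α + 854·β = 610;  854·α + 6018·β = 4384.
(Σu·u = 126, Σu·u^2 = 854, Σu^2·u^2 = 6018, Σu·w = 610, Σu^2·w = 4384.)
Determinant 126·6018 − 854² = 28952.
α = (610·6018 − 854·4384)/28952 = -18239/7238; β = (126·4384 − 854·610)/28952 = 1123/1034.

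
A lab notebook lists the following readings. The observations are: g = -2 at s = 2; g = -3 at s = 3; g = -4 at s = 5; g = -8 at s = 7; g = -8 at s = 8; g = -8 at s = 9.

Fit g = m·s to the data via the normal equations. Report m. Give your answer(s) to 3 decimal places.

m = -0.970

Entries of MᵀM: Σs·s = 232.
For Mᵀg: Σs·g = -225.
m = (-225)/232 = -0.969828.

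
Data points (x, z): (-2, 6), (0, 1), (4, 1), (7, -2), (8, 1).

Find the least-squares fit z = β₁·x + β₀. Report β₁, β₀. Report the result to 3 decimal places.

Setting ∂/∂β₁ … = 0 gives: 133·β₁ + 17·β₀ = -14;  17·β₁ + 5·β₀ = 7.
(Σx·x = 133, Σx = 17, Σ1 = 5, Σx·z = -14, Σz = 7.)
Δ = 133·5 − 17² = 376.
β₁ = ((-14)·5 − 17·7)/376 = -189/376; β₀ = (133·7 − 17·(-14))/376 = 1169/376.

β₁ = -0.503, β₀ = 3.109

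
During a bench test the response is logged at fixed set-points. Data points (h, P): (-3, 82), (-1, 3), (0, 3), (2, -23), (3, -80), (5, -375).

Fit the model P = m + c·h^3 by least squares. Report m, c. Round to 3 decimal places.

m = 1.192, c = -3.009

Entries of AᵀA: Σ1 = 6, Σh^3 = 132, Σh^3·h^3 = 17148.
For AᵀP: ΣP = -390, Σh^3·P = -51436.
AᵀA·[m, c]ᵀ = AᵀP becomes [[6, 132]; [132, 17148]]·[m, c]ᵀ = [-390, -51436]ᵀ.
Determinant 6·17148 − 132² = 85464.
m = ((-390)·17148 − 132·(-51436))/85464 = 4243/3561; c = (6·(-51436) − 132·(-390))/85464 = -10714/3561.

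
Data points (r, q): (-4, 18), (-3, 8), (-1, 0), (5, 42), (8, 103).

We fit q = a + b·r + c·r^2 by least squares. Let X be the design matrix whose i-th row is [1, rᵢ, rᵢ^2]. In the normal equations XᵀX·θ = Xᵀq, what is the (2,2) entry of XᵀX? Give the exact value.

Row 2 ↔ basis r, column 2 ↔ basis r, so (XᵀX)_{2,2} = Σᵢ (r)·(r) = (-4)·(-4) + (-3)·(-3) + (-1)·(-1) + (5)·(5) + (8)·(8) = 115.

115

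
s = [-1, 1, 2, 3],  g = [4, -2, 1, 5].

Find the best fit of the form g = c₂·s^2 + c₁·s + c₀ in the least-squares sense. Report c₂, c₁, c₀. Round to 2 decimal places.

Compute the Gram sums: Σs^2·s^2 = 99, Σs^2·s = 35, Σs^2 = 15, Σs·s = 15, Σs = 5, Σ1 = 4.
Right-hand side: Σs^2·g = 51, Σs·g = 11, Σg = 8.
Inverting the 3×3 Gram matrix, [c₂, c₁, c₀]ᵀ = [67/44, -597/220, -7/22]ᵀ.

c₂ = 1.52, c₁ = -2.71, c₀ = -0.32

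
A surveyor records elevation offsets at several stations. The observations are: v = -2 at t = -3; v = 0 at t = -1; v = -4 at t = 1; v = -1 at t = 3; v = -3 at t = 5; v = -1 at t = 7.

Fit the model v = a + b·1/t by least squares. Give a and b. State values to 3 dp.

a = -1.738, b = -1.671

Normal-equation sums: Σ1 = 6, Σ1/t = 12/35, Σ1/t·1/t = 25166/11025.
Right-hand side: Σv = -11, Σ1/t·v = -463/105.
Normal equations: [[6, 12/35]; [12/35, 25166/11025]]·[a, b]ᵀ = [-11, -463/105]ᵀ.
det = 6·(25166/11025) − (12/35)² = 1996/147.
a = ((-11)·(25166/11025) − (12/35)·(-463/105))/(1996/147) = -130079/74850; b = (6·(-463/105) − (12/35)·(-11))/(1996/147) = -8337/4990.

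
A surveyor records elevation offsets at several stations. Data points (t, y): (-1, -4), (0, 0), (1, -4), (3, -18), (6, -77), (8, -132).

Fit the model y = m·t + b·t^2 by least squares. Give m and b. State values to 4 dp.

m = -0.1923, b = -2.0538

Sums needed: Σt·t = 111, Σt·t^2 = 755, Σt^2·t^2 = 5475.
And Σt·y = -1572, Σt^2·y = -11390.
Eliminating b: 5475·(row 1) − 755·(row 2) gives 37700·m = 5475·(-1572) − 755·(-11390) = -7250, so m = -5/26.
Then b = ((-11390) − 755·(-5/26))/5475 = -267/130.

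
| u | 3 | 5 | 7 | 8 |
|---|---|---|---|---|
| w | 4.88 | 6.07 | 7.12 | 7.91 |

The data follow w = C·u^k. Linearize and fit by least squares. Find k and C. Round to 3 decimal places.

k = 0.479, C = 2.855

With ln wᵢ as the transformed response and ln uᵢ as the regressor:
XᵀX = [[11.9079, 6.7334]; [6.7334, 4]], rhs = [12.7640, 7.4195]ᵀ  (here Σln u = 6.7334, Σ(ln u)² = 11.9079, Σln w = 7.4195, Σln u·ln w = 12.7640).
Solving (det = 2.2928): k = 0.47864, ln C = 1.04916, so C = exp(1.04916) = 2.85526.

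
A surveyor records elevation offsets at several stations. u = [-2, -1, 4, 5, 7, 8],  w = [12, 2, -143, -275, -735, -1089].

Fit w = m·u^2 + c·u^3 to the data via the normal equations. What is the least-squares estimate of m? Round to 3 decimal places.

Normal-equation sums: Σu^2·u^2 = 7395, Σu^2·u^3 = 53691, Σu^3·u^3 = 399579.
Moment sums: Σu^2·w = -114824, Σu^3·w = -853298.
So XᵀX·[m, c]ᵀ = Xᵀw: [[7395, 53691]; [53691, 399579]]·[m, c]ᵀ = [-114824, -853298]ᵀ.
Determinant 7395·399579 − 53691² = 72163224.
m = ((-114824)·399579 − 53691·(-853298))/72163224 = -137523/148484; c = (7395·(-853298) − 53691·(-114824))/72163224 = -895823/445452.

m = -0.926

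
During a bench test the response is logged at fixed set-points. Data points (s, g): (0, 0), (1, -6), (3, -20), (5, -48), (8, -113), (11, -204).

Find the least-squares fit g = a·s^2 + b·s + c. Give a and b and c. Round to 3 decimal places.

a = -1.496, b = -2.003, c = -0.956

With design matrix X, XᵀX = [[19444, 1996, 220]; [1996, 220, 28]; [220, 28, 6]] and Xᵀg = [-33302, -3454, -391]ᵀ.
Row-reducing yields a = -10769/7197, b = -14413/7197, c = -4587/4798.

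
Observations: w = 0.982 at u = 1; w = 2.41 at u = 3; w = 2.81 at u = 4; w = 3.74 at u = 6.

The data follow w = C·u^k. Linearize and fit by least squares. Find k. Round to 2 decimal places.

With ln wᵢ as the transformed response and ln uᵢ as the regressor:
Σln u = 4.2767, Σ(ln u)² = 6.3392, Σln w = 3.2137, Σln u·ln w = 4.7622.
Equations: 6.3392·k + 4.2767·ln C = 4.7622;  4.2767·k + 4·ln C = 3.2137.
Δ = 6.3392·4 − (4.2767)² = 7.0668; k = (4.7622·4 − 4.2767·3.2137)/7.0668 = 0.75063, ln C = (6.3392·3.2137 − 4.2767·4.7622)/7.0668 = 0.00088.

k = 0.75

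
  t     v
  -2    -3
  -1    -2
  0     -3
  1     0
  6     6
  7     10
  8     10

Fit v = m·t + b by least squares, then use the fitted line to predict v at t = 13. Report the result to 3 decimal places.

Compute the Gram sums: Σt·t = 155, Σt = 19, Σ1 = 7.
For Mᵀv: Σt·v = 194, Σv = 18.
Normal equations: [[155, 19]; [19, 7]]·[m, b]ᵀ = [194, 18]ᵀ.
Determinant 155·7 − 19² = 724.
m = (194·7 − 19·18)/724 = 254/181; b = (155·18 − 19·194)/724 = -224/181.
At t = 13: v̂ = (254/181)·(13) + (-224/181)·(1) = 3078/181.

v̂ = 17.006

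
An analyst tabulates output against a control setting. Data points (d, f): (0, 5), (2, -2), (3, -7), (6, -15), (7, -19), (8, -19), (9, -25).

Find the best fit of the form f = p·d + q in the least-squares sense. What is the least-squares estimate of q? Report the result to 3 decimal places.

q = 4.095

Compute the Gram sums: Σd·d = 243, Σd = 35, Σ1 = 7.
Right-hand side: Σd·f = -625, Σf = -82.
Normal equations: [[243, 35]; [35, 7]]·[p, q]ᵀ = [-625, -82]ᵀ.
Eliminating q: 7·(row 1) − 35·(row 2) gives 476·p = 7·(-625) − 35·(-82) = -1505, so p = -215/68.
Then q = ((-82) − 35·(-215/68))/7 = 1949/476.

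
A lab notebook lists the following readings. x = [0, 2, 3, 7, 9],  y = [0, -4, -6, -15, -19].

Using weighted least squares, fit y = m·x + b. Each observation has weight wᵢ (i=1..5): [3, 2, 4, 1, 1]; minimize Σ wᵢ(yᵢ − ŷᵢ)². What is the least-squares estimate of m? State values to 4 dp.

m = -2.1258

Compute the Gram sums: Σwᵢ·x·x = 174, Σwᵢ·x = 32, Σwᵢ·1 = 11.
And Σwᵢ·x·y = -364, Σwᵢ·y = -66.
Normal equations: [[174, 32]; [32, 11]]·[m, b]ᵀ = [-364, -66]ᵀ.
Determinant 174·11 − 32² = 890.
m = ((-364)·11 − 32·(-66))/890 = -946/445; b = (174·(-66) − 32·(-364))/890 = 82/445.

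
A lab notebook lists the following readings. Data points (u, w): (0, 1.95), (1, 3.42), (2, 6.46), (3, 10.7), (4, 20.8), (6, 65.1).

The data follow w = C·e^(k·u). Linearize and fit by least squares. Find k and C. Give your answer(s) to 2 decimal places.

k = 0.59, C = 1.94

With ln wᵢ as the transformed response and uᵢ as the regressor:
AᵀA = [[66.0000, 16.0000]; [16.0000, 6]], rhs = [49.2670, 13.3442]ᵀ  (here Σu = 16.0000, Σ(u)² = 66.0000, Σln w = 13.3442, Σu·ln w = 49.2670).
Δ = 66.0000·6 − (16.0000)² = 140.0000; k = (49.2670·6 − 16.0000·13.3442)/140.0000 = 0.58639, ln C = (66.0000·13.3442 − 16.0000·49.2670)/140.0000 = 0.66033, so C = exp(0.66033) = 1.93544.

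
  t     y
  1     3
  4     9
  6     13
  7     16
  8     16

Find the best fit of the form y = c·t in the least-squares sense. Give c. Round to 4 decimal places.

c = 2.1506

Compute the Gram sums: Σt·t = 166.
Moment sums: Σt·y = 357.
Normal equations: [[166]]·[c]ᵀ = [357]ᵀ.
c = 357/166 = 2.1506.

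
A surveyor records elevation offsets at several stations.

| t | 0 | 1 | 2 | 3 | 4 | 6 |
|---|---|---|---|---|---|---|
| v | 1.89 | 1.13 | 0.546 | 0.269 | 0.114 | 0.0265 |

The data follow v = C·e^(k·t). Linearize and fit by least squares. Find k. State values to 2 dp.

Linearized form: ln v = k·t + ln C. From the 6 transformed points,
Over the data: Σt = 16.0000, Σ(t)² = 66.0000, Σln v = -6.9616, Σt·ln v = -35.4971.
Normal system: [[66.0000, 16.0000]; [16.0000, 6]]·[k, ln C]ᵀ = [-35.4971, -6.9616]ᵀ.
Δ = 66.0000·6 − (16.0000)² = 140.0000; k = (-35.4971·6 − 16.0000·-6.9616)/140.0000 = -0.72570, ln C = (66.0000·-6.9616 − 16.0000·-35.4971)/140.0000 = 0.77493.

k = -0.73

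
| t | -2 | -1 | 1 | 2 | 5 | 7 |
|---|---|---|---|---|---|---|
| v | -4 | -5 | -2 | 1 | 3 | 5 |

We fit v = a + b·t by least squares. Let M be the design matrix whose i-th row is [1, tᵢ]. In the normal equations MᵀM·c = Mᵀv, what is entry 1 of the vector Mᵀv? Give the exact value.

-2

Entry 1 ↔ basis 1, so (Mᵀv)_{1} = Σᵢ vᵢ = (1)·(-4) + (1)·(-5) + (1)·(-2) + (1)·(1) + (1)·(3) + (1)·(5) = -2.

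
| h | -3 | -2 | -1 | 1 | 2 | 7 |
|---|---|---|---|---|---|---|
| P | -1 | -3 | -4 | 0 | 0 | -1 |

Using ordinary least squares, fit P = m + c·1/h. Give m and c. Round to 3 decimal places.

XᵀX·[m, c]ᵀ = XᵀP reads: 6·m + (-4/21)·c = -9;  (-4/21)·m + (2321/882)·c = 239/42.
Determinant 6·(2321/882) − (-4/21)² = 6947/441.
m = ((-9)·(2321/882) − (-4/21)·(239/42))/(6947/441) = -19933/13894; c = (6·(239/42) − (-4/21)·(-9))/(6947/441) = 14301/6947.

m = -1.435, c = 2.059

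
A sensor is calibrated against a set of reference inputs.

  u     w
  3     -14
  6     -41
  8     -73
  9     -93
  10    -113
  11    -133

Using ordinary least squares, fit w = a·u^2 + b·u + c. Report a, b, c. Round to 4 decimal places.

Forming MᵀM = [[36675, 3815, 411]; [3815, 411, 47]; [411, 47, 6]] and Mᵀw = [-41200, -4302, -467]ᵀ gives MᵀM·[a, b, c]ᵀ = Mᵀw.
Row-reducing yields a = -3031/2832, b = -143/944, c = -10/3.

a = -1.0703, b = -0.1515, c = -3.3333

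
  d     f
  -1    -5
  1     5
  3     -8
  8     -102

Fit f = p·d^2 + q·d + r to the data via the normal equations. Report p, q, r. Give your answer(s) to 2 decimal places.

p = -2.06, q = 3.54, r = 1.42

XᵀX·[p, q, r]ᵀ = Xᵀf reads: 4179·p + 539·q + 75·r = -6600;  539·p + 75·q + 11·r = -830;  75·p + 11·q + 4·r = -110.
Row-reducing yields p = -55055/26716, q = 94455/26716, r = 9460/6679.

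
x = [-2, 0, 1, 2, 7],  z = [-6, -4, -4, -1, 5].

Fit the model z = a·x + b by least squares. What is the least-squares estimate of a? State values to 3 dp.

a = 1.261

Normal-equation sums: Σx·x = 58, Σx = 8, Σ1 = 5.
For Mᵀz: Σx·z = 41, Σz = -10.
So MᵀM·[a, b]ᵀ = Mᵀz: [[58, 8]; [8, 5]]·[a, b]ᵀ = [41, -10]ᵀ.
det = 58·5 − 8² = 226.
a = (41·5 − 8·(-10))/226 = 285/226; b = (58·(-10) − 8·41)/226 = -454/113.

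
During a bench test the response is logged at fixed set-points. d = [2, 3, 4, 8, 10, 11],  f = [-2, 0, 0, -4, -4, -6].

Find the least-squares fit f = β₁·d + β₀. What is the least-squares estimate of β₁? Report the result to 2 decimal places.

Sums needed: Σd·d = 314, Σd = 38, Σ1 = 6.
For Xᵀf: Σd·f = -142, Σf = -16.
Determinant 314·6 − 38² = 440.
β₁ = ((-142)·6 − 38·(-16))/440 = -61/110; β₀ = (314·(-16) − 38·(-142))/440 = 93/110.

β₁ = -0.55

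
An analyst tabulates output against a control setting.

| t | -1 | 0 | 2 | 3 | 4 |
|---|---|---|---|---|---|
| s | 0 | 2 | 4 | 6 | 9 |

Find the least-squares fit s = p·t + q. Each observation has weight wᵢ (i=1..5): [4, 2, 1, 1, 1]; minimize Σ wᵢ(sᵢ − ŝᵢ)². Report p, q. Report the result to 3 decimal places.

Forming XᵀWX = [[33, 5]; [5, 9]] and XᵀWs = [62, 23]ᵀ gives XᵀWX·[p, q]ᵀ = XᵀWs.
det = 33·9 − 5² = 272.
p = (62·9 − 5·23)/272 = 443/272; q = (33·23 − 5·62)/272 = 449/272.

p = 1.629, q = 1.651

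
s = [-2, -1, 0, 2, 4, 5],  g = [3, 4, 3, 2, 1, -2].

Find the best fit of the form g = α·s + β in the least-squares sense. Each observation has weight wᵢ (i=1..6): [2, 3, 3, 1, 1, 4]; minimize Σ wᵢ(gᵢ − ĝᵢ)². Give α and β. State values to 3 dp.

With design matrix X, XᵀWX = [[131, 19]; [19, 14]] and XᵀWg = [-56, 22]ᵀ.
det = 131·14 − 19² = 1473.
α = ((-56)·14 − 19·22)/1473 = -1202/1473; β = (131·22 − 19·(-56))/1473 = 3946/1473.

α = -0.816, β = 2.679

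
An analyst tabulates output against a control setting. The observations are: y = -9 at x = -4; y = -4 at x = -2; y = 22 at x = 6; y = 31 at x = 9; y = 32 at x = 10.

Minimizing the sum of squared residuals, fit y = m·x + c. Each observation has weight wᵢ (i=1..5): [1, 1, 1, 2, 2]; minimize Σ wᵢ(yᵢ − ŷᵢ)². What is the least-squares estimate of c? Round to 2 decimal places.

c = 2.85

With design matrix A, AᵀWA = [[418, 38]; [38, 7]] and AᵀWy = [1374, 135]ᵀ.
Determinant 418·7 − 38² = 1482.
m = (1374·7 − 38·135)/1482 = 748/247; c = (418·135 − 38·1374)/1482 = 37/13.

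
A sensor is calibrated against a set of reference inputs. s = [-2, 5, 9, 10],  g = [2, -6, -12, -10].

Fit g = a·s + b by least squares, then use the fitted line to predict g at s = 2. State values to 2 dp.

ĝ = -2.61

With design matrix A, AᵀA = [[210, 22]; [22, 4]] and Aᵀg = [-242, -26]ᵀ.
Δ = 210·4 − 22² = 356.
a = ((-242)·4 − 22·(-26))/356 = -99/89; b = (210·(-26) − 22·(-242))/356 = -34/89.
At s = 2: ĝ = (-99/89)·(2) + (-34/89)·(1) = -232/89.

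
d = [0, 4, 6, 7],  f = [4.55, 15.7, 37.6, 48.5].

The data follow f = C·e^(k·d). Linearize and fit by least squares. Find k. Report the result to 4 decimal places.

Taking logs, ln f = k·d + ln C, so regress ln f on d.
AᵀA = [[101.0000, 17.0000]; [17.0000, 4]], rhs = [59.9476, 11.7774]ᵀ  (here Σd = 17.0000, Σ(d)² = 101.0000, Σln f = 11.7774, Σd·ln f = 59.9476).
Solving (det = 115.0000): k = 0.34413, ln C = 1.48177.

k = 0.3441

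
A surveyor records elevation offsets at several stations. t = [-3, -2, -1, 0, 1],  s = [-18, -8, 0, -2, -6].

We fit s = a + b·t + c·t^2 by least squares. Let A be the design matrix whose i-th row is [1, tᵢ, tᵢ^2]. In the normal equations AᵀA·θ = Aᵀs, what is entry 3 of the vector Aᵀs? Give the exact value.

Entry 3 ↔ basis t^2, so (Aᵀs)_{3} = Σᵢ (t^2)·sᵢ = (9)·(-18) + (4)·(-8) + (1)·(0) + (0)·(-2) + (1)·(-6) = -200.

-200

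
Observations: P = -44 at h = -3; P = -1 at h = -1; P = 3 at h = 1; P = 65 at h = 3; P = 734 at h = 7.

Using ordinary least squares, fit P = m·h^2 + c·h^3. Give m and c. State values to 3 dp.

Forming MᵀM = [[2565, 16807]; [16807, 119109]] and MᵀP = [36157, 254709]ᵀ gives MᵀM·[m, c]ᵀ = MᵀP.
Determinant 2565·119109 − 16807² = 23039336.
m = (36157·119109 − 16807·254709)/23039336 = 12864975/11519668; c = (2565·254709 − 16807·36157)/23039336 = 22818943/11519668.

m = 1.117, c = 1.981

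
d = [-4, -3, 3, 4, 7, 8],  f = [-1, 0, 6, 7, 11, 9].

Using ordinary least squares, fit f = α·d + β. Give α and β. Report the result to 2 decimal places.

α = 0.95, β = 2.96

The normal system XᵀX·[α, β]ᵀ = Xᵀf is [[163, 15]; [15, 6]]·[α, β]ᵀ = [199, 32]ᵀ.
Determinant 163·6 − 15² = 753.
α = (199·6 − 15·32)/753 = 238/251; β = (163·32 − 15·199)/753 = 2231/753.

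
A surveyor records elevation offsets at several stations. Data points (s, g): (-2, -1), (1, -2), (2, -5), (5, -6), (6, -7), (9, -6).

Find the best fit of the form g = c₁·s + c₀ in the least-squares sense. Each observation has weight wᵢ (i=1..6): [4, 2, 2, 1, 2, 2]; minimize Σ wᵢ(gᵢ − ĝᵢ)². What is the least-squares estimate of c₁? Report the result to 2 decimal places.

The normal equations are: 285·c₁ + 33·c₀ = -238;  33·c₁ + 13·c₀ = -50.
(Σwᵢ·s·s = 285, Σwᵢ·s = 33, Σwᵢ·1 = 13, Σwᵢ·s·g = -238, Σwᵢ·g = -50.)
Eliminating c₀: 13·(row 1) − 33·(row 2) gives 2616·c₁ = 13·(-238) − 33·(-50) = -1444, so c₁ = -361/654.
Then c₀ = ((-50) − 33·(-361/654))/13 = -533/218.

c₁ = -0.55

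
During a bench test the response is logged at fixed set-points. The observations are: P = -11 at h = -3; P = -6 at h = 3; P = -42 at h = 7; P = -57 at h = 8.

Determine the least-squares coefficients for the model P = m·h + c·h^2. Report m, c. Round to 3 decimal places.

XᵀX·[m, c]ᵀ = XᵀP reads: 131·m + 855·c = -735;  855·m + 6659·c = -5859.
det = 131·6659 − 855² = 141304.
m = ((-735)·6659 − 855·(-5859))/141304 = 14385/17663; c = (131·(-5859) − 855·(-735))/141304 = -17388/17663.

m = 0.814, c = -0.984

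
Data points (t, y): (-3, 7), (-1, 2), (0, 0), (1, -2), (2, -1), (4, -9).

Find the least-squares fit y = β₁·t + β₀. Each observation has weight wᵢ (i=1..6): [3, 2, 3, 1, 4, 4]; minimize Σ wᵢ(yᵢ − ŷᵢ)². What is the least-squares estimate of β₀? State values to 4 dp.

β₀ = 0.7312

The normal equations are: 110·β₁ + 14·β₀ = -221;  14·β₁ + 17·β₀ = -17.
(Σwᵢ·t·t = 110, Σwᵢ·t = 14, Σwᵢ·1 = 17, Σwᵢ·t·y = -221, Σwᵢ·y = -17.)
det = 110·17 − 14² = 1674.
β₁ = ((-221)·17 − 14·(-17))/1674 = -391/186; β₀ = (110·(-17) − 14·(-221))/1674 = 68/93.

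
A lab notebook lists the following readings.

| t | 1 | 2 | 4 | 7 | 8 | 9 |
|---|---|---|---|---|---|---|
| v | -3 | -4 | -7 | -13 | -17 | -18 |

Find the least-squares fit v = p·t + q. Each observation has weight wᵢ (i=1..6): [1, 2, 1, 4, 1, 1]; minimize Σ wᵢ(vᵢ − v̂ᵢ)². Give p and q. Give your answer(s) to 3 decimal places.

p = -1.909, q = -0.194

From the data, Σwᵢ·t·t = 366, Σwᵢ·t = 54, Σwᵢ·1 = 10.
Right-hand side: Σwᵢ·t·v = -709, Σwᵢ·v = -105.
Δ = 366·10 − 54² = 744.
p = ((-709)·10 − 54·(-105))/744 = -355/186; q = (366·(-105) − 54·(-709))/744 = -6/31.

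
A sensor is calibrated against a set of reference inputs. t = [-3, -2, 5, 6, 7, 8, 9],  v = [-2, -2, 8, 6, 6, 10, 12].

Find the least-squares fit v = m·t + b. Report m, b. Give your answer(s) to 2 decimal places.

Setting ∂/∂m … = 0 gives: 268·m + 30·b = 316;  30·m + 7·b = 38.
(Σt·t = 268, Σt = 30, Σ1 = 7, Σt·v = 316, Σv = 38.)
det = 268·7 − 30² = 976.
m = (316·7 − 30·38)/976 = 67/61; b = (268·38 − 30·316)/976 = 44/61.

m = 1.10, b = 0.72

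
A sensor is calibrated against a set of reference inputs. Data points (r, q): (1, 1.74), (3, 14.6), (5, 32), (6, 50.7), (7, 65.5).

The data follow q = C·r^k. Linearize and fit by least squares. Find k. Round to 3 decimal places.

k = 1.853

Taking logs, ln q = k·ln r + ln C, so regress ln q on ln r.
Σln r = 6.4457, Σ(ln r)² = 10.7942, Σln q = 14.8086, Σln r·ln q = 23.6955.
Equations: 10.7942·k + 6.4457·ln C = 23.6955;  6.4457·k + 5·ln C = 14.8086.
Slope k = (n·Σln r·ln q − Σln r·Σln q)/(n·Σ(ln r)² − (Σln r)²) = (5·23.6955 − 6.4457·14.8086)/12.4237 = 1.85333; ln C = (Σln q − k·Σln r)/n = 0.57251.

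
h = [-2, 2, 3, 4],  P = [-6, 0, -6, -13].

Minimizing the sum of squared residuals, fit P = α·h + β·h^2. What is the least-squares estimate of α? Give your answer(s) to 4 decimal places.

α = 1.1869

Entries of XᵀX: Σh·h = 33, Σh·h^2 = 91, Σh^2·h^2 = 369.
Moment sums: Σh·P = -58, Σh^2·P = -286.
XᵀX·[α, β]ᵀ = XᵀP becomes [[33, 91]; [91, 369]]·[α, β]ᵀ = [-58, -286]ᵀ.
Δ = 33·369 − 91² = 3896.
α = ((-58)·369 − 91·(-286))/3896 = 578/487; β = (33·(-286) − 91·(-58))/3896 = -520/487.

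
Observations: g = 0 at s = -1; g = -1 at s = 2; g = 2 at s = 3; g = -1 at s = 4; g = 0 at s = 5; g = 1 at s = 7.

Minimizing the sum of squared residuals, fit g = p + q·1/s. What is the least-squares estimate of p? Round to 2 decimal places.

Sums needed: Σ1 = 6, Σ1/s = 179/420, Σ1/s·1/s = 261781/176400.
Right-hand side: Σg = 1, Σ1/s·g = 5/84.
XᵀX·[p, q]ᵀ = Xᵀg becomes [[6, 179/420]; [179/420, 261781/176400]]·[p, q]ᵀ = [1, 5/84]ᵀ.
Eliminating q: (261781/176400)·(row 1) − (179/420)·(row 2) gives (307729/35280)·p = (261781/176400)·1 − (179/420)·(5/84) = 18379/12600, so p = 257306/1538645.
Then q = ((5/84) − (179/420)·(257306/1538645))/(261781/176400) = -2436/307729.

p = 0.17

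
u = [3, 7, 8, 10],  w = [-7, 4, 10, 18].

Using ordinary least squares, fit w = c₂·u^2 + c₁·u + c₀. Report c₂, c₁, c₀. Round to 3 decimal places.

c₂ = 0.209, c₁ = 0.904, c₀ = -11.668

Normal-equation sums: Σu^2·u^2 = 16578, Σu^2·u = 1882, Σu^2 = 222, Σu·u = 222, Σu = 28, Σ1 = 4.
And Σu^2·w = 2573, Σu·w = 267, Σw = 25.
AᵀA·[c₂, c₁, c₀]ᵀ = Aᵀw becomes [[16578, 1882, 222]; [1882, 222, 28]; [222, 28, 4]]·[c₂, c₁, c₀]ᵀ = [2573, 267, 25]ᵀ.
Row-reducing yields c₂ = 647/3098, c₁ = 1400/1549, c₀ = -18073/1549.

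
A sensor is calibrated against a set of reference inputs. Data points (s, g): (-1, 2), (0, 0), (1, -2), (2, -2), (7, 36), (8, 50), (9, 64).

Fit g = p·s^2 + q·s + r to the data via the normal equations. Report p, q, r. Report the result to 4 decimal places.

Sums needed: Σs^2·s^2 = 13076, Σs^2·s = 1592, Σs^2 = 200, Σs·s = 200, Σs = 26, Σ1 = 7.
Moment sums: Σs^2·g = 10140, Σs·g = 1220, Σg = 148.
So AᵀA·[p, q, r]ᵀ = Aᵀg: [[13076, 1592, 200]; [1592, 200, 26]; [200, 26, 7]]·[p, q, r]ᵀ = [10140, 1220, 148]ᵀ.
Row-reducing yields p = 18481/17661, q = -37273/17661, r = -186/203.

p = 1.0464, q = -2.1105, r = -0.9163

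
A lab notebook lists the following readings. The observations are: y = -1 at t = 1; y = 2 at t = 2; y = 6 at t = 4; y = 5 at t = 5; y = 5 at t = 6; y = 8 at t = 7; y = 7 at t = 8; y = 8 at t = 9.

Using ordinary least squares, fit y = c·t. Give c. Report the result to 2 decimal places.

The normal equations are: 276·c = 266.
(Σt·t = 276, Σt·y = 266.)
Hence c = 266 / 276 ≈ 0.963768.

c = 0.96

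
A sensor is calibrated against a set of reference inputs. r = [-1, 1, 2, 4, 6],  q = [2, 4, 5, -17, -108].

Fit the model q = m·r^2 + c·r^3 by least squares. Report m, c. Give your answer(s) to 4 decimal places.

MᵀM·[m, c]ᵀ = Mᵀq reads: 1570·m + 8832·c = -4134;  8832·m + 50818·c = -24374.
Determinant 1570·50818 − 8832² = 1780036.
m = ((-4134)·50818 − 8832·(-24374))/1780036 = 76317/26177; c = (1570·(-24374) − 8832·(-4134))/1780036 = -25819/26177.

m = 2.9154, c = -0.9863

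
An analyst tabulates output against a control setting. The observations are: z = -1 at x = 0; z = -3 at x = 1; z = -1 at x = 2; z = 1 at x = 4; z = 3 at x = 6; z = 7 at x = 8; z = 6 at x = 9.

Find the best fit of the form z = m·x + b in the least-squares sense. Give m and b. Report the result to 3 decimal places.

MᵀM·[m, b]ᵀ = Mᵀz reads: 202·m + 30·b = 127;  30·m + 7·b = 12.
Determinant 202·7 − 30² = 514.
m = (127·7 − 30·12)/514 = 529/514; b = (202·12 − 30·127)/514 = -693/257.

m = 1.029, b = -2.696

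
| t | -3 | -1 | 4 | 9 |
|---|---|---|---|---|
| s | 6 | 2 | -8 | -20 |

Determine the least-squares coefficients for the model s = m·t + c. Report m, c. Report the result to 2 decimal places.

m = -2.16, c = -0.15

The normal system MᵀM·[m, c]ᵀ = Mᵀs is [[107, 9]; [9, 4]]·[m, c]ᵀ = [-232, -20]ᵀ.
Eliminating c: 4·(row 1) − 9·(row 2) gives 347·m = 4·(-232) − 9·(-20) = -748, so m = -748/347.
Then c = ((-20) − 9·(-748/347))/4 = -52/347.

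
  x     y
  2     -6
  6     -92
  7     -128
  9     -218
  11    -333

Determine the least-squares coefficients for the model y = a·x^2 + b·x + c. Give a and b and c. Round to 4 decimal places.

a = -2.9797, b = 2.4349, c = 0.9726

The normal equations are: 24915·a + 2627·b + 291·c = -67559;  2627·a + 291·b + 35·c = -7085;  291·a + 35·b + 5·c = -777.
(Σx^2·x^2 = 24915, Σx^2·x = 2627, Σx^2 = 291, Σx·x = 291, Σx = 35, Σ1 = 5, Σx^2·y = -67559, Σx·y = -7085, Σy = -777.)
Inverting the 3×3 Gram matrix, [a, b, c]ᵀ = [-70487/23656, 57599/23656, 2876/2957]ᵀ.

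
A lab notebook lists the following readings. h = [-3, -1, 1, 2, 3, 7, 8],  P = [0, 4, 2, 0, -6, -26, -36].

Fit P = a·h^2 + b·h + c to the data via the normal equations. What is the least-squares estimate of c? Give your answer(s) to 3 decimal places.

c = 2.832

Compute the Gram sums: Σh^2·h^2 = 6677, Σh^2·h = 863, Σh^2 = 137, Σh·h = 137, Σh = 17, Σ1 = 7.
Right-hand side: Σh^2·P = -3626, Σh·P = -490, ΣP = -62.
MᵀM·[a, b, c]ᵀ = MᵀP becomes [[6677, 863, 137]; [863, 137, 17]; [137, 17, 7]]·[a, b, c]ᵀ = [-3626, -490, -62]ᵀ.
Solving the 3×3 system (Gaussian elimination) gives a = -89116/177177, b = -134588/177177, c = 167234/59059.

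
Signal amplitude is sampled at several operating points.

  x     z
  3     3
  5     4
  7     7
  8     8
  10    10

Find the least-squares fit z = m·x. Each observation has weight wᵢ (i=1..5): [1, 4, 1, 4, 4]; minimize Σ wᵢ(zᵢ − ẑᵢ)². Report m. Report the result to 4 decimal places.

m = 0.9754

Setting ∂/∂m … = 0 gives: 814·m = 794.
(Σwᵢ·x·x = 814, Σwᵢ·x·z = 794.)
Hence m = 794 / 814 ≈ 0.97543.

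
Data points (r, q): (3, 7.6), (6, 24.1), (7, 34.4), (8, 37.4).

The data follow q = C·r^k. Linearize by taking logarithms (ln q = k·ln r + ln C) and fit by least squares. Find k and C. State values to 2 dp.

k = 1.68, C = 1.21

Linearized form: ln q = k·ln r + ln C. From the 4 transformed points,
Σln r = 6.9157, Σ(ln r)² = 12.5280, Σln q = 12.3701, Σln r·ln q = 22.3457.
Equations: 12.5280·k + 6.9157·ln C = 22.3457;  6.9157·k + 4·ln C = 12.3701.
Solving (det = 2.2847): k = 1.67839, ln C = 0.19070, so C = exp(0.19070) = 1.21010.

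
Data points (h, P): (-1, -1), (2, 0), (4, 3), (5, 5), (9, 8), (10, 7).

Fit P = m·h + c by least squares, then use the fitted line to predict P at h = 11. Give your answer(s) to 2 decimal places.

MᵀM·[m, c]ᵀ = MᵀP reads: 227·m + 29·c = 180;  29·m + 6·c = 22.
Eliminating c: 6·(row 1) − 29·(row 2) gives 521·m = 6·180 − 29·22 = 442, so m = 442/521.
Then c = (22 − 29·(442/521))/6 = -226/521.
At h = 11: P̂ = (442/521)·(11) + (-226/521)·(1) = 4636/521.

P̂ = 8.90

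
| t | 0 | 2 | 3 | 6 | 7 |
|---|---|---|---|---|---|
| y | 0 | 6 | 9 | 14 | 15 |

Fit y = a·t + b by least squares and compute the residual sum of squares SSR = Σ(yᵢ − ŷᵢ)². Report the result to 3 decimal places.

Normal-equation sums: Σt·t = 98, Σt = 18, Σ1 = 5.
For Mᵀy: Σt·y = 228, Σy = 44.
So MᵀM·[a, b]ᵀ = Mᵀy: [[98, 18]; [18, 5]]·[a, b]ᵀ = [228, 44]ᵀ.
Eliminating b: 5·(row 1) − 18·(row 2) gives 166·a = 5·228 − 18·44 = 348, so a = 174/83.
Then b = (44 − 18·(174/83))/5 = 104/83.
Residuals: -104/83, 46/83, 121/83, 14/83, -77/83; SSR = 406/83.

SSR = 4.892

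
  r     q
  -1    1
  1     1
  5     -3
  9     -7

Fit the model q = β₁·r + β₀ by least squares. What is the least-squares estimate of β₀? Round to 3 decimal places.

From the data, Σr·r = 108, Σr = 14, Σ1 = 4.
Moment sums: Σr·q = -78, Σq = -8.
Eliminating β₀: 4·(row 1) − 14·(row 2) gives 236·β₁ = 4·(-78) − 14·(-8) = -200, so β₁ = -50/59.
Then β₀ = ((-8) − 14·(-50/59))/4 = 57/59.

β₀ = 0.966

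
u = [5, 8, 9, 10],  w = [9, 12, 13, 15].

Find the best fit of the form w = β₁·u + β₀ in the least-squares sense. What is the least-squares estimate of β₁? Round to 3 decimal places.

Setting ∂/∂β₁ … = 0 gives: 270·β₁ + 32·β₀ = 408;  32·β₁ + 4·β₀ = 49.
det = 270·4 − 32² = 56.
β₁ = (408·4 − 32·49)/56 = 8/7; β₀ = (270·49 − 32·408)/56 = 87/28.

β₁ = 1.143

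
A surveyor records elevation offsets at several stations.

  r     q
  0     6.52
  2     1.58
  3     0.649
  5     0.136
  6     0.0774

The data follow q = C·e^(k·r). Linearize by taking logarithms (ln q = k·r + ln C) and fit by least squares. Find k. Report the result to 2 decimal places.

k = -0.76

Taking logs, ln q = k·r + ln C, so regress ln q on r.
AᵀA = [[74.0000, 16.0000]; [16.0000, 5]], rhs = [-25.7102, -2.6539]ᵀ  (here Σr = 16.0000, Σ(r)² = 74.0000, Σln q = -2.6539, Σr·ln q = -25.7102).
Solving (det = 114.0000): k = -0.75517, ln C = 1.88575.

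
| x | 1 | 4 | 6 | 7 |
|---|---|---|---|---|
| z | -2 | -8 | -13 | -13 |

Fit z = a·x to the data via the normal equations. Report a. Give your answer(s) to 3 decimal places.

Sums needed: Σx·x = 102.
And Σx·z = -203.
So AᵀA·[a]ᵀ = Aᵀz: [[102]]·[a]ᵀ = [-203]ᵀ.
Hence a = -203 / 102 ≈ -1.9902.

a = -1.990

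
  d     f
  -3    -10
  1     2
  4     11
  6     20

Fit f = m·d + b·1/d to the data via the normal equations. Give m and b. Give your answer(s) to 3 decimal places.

Compute the Gram sums: Σd·d = 62, Σd·1/d = 4, Σ1/d·1/d = 173/144.
Moment sums: Σd·f = 196, Σ1/d·f = 137/12.
Normal equations: [[62, 4]; [4, 173/144]]·[m, b]ᵀ = [196, 137/12]ᵀ.
Determinant 62·(173/144) − 4² = 4211/72.
m = (196·(173/144) − 4·(137/12))/(4211/72) = 13666/4211; b = (62·(137/12) − 4·196)/(4211/72) = -5484/4211.

m = 3.245, b = -1.302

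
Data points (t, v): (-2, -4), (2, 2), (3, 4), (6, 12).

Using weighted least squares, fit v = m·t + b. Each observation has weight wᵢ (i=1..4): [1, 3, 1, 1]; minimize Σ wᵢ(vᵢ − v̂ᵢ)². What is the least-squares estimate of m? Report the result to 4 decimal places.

The normal system MᵀWM·[m, b]ᵀ = MᵀWv is [[61, 13]; [13, 6]]·[m, b]ᵀ = [104, 18]ᵀ.
Δ = 61·6 − 13² = 197.
m = (104·6 − 13·18)/197 = 390/197; b = (61·18 − 13·104)/197 = -254/197.

m = 1.9797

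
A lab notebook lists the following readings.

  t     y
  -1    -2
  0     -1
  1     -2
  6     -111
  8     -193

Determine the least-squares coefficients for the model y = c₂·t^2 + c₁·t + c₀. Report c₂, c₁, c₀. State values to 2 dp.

With design matrix M, MᵀM = [[5394, 728, 102]; [728, 102, 14]; [102, 14, 5]] and Mᵀy = [-16352, -2210, -309]ᵀ.
Row-reducing yields c₂ = -45125/15439, c₁ = -12724/15439, c₀ = 2047/15439.

c₂ = -2.92, c₁ = -0.82, c₀ = 0.13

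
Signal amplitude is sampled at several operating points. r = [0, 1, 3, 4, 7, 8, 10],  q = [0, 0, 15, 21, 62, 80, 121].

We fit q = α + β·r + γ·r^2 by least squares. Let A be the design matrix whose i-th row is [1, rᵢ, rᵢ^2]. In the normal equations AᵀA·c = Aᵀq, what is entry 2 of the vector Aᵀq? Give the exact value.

Entry 2 ↔ basis r, so (Aᵀq)_{2} = Σᵢ (r)·qᵢ = (0)·(0) + (1)·(0) + (3)·(15) + (4)·(21) + (7)·(62) + (8)·(80) + (10)·(121) = 2413.

2413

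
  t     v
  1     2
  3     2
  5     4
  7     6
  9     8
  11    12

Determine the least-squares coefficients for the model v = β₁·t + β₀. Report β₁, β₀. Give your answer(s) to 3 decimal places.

Normal-equation sums: Σt·t = 286, Σt = 36, Σ1 = 6.
Right-hand side: Σt·v = 274, Σv = 34.
Normal equations: [[286, 36]; [36, 6]]·[β₁, β₀]ᵀ = [274, 34]ᵀ.
Determinant 286·6 − 36² = 420.
β₁ = (274·6 − 36·34)/420 = 1; β₀ = (286·34 − 36·274)/420 = -1/3.

β₁ = 1.000, β₀ = -0.333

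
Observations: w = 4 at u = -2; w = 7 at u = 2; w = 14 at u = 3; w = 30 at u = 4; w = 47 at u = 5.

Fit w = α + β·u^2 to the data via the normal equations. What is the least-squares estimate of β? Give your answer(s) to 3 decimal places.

Sums needed: Σ1 = 5, Σu^2 = 58, Σu^2·u^2 = 994.
Moment sums: Σw = 102, Σu^2·w = 1825.
AᵀA·[α, β]ᵀ = Aᵀw becomes [[5, 58]; [58, 994]]·[α, β]ᵀ = [102, 1825]ᵀ.
det = 5·994 − 58² = 1606.
α = (102·994 − 58·1825)/1606 = -2231/803; β = (5·1825 − 58·102)/1606 = 3209/1606.

β = 1.998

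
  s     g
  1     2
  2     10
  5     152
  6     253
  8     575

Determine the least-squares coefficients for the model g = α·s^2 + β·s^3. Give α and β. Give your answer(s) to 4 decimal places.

From the data, Σs^2·s^2 = 6034, Σs^2·s^3 = 43702, Σs^3·s^3 = 324490.
And Σs^2·g = 49750, Σs^3·g = 368130.
MᵀM·[α, β]ᵀ = Mᵀg becomes [[6034, 43702]; [43702, 324490]]·[α, β]ᵀ = [49750, 368130]ᵀ.
det = 6034·324490 − 43702² = 48107856.
α = (49750·324490 − 43702·368130)/48107856 = 3460015/3006741; β = (6034·368130 − 43702·49750)/48107856 = 2945120/3006741.

α = 1.1508, β = 0.9795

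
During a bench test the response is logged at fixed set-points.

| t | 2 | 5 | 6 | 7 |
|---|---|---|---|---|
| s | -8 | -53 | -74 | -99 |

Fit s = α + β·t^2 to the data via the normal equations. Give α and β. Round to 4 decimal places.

Sums needed: Σ1 = 4, Σt^2 = 114, Σt^2·t^2 = 4338.
Right-hand side: Σs = -234, Σt^2·s = -8872.
det = 4·4338 − 114² = 4356.
α = ((-234)·4338 − 114·(-8872))/4356 = -307/363; β = (4·(-8872) − 114·(-234))/4356 = -2203/1089.

α = -0.8457, β = -2.0230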